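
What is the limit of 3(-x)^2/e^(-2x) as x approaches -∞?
This is an ∞/∞ indeterminate form as x → -∞.
Compare growth rates of the dominant terms (exponentials ≫ polynomials ≫ logarithms), or apply L'Hôpital's rule; the quotient → 0.
Limit = 0.

Final answer: 0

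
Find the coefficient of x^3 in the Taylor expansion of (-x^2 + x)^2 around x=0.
Expand to order 3: (-x^2 + x)^2 = -2·x^3 + x^2 + O(x^4).
The coefficient of x^3 is -2.

Final answer: -2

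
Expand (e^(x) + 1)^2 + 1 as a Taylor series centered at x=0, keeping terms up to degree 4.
3·x^4/4 + 5·x^3/3 + 3·x^2 + 4·x + 5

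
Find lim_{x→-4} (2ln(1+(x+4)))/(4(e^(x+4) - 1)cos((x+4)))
Both numerator and denominator → 0 as x → -4; this is a 0/0 indeterminate form.
Expand each to leading order near x = -4: numerator ~ 2·(x + 4), denominator ~ 4·(x + 4).
The limit of the ratio is 1/2.

Final answer: 1/2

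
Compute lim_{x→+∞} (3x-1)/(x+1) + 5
Evaluate the dominant behaviour as x → +∞; each term tends to a finite value or vanishes.
Limit = 8.

Final answer: 8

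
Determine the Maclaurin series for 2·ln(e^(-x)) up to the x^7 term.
-2·x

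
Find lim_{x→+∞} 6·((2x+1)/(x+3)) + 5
Evaluate the dominant behaviour as x → +∞; each term tends to a finite value or vanishes.
Limit = 17.

Final answer: 17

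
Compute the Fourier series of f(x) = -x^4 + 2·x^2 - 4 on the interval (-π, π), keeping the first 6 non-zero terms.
(-56 + 8·π^2)·cos(x) + (5 - 2·π^2)·cos(2·x) + (-40/27 + 8·π^2/9)·cos(3·x) + (11/16 - π^2/2)·cos(4·x) + (-248/625 + 8·π^2/25)·cos(5·x) - π^4/5 - 4 + 2·π^2/3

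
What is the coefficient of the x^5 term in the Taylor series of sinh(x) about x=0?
Expand to order 5: sinh(x) = x^5/120 + x^3/6 + x + O(x^6).
The coefficient of x^5 is 1/120.

Final answer: 1/120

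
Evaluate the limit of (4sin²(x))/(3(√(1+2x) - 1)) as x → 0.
Both numerator and denominator → 0 as x → 0; this is a 0/0 indeterminate form.
Expand each to leading order near x = 0: numerator ~ 4·x^2, denominator ~ 3·x.
The limit of the ratio is 0.

Final answer: 0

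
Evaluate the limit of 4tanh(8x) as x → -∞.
Evaluate the dominant behaviour as x → -∞; each term tends to a finite value or vanishes.
Limit = -4.

Final answer: -4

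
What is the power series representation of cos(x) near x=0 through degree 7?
-x^6/720 + x^4/24 - x^2/2 + 1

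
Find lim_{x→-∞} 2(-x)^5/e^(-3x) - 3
The quotient is an ∞/∞ indeterminate form as x → -∞.
Compare growth rates of the dominant terms (exponentials ≫ polynomials ≫ logarithms), or apply L'Hôpital's rule; the quotient → 0.
Adding the constant: 0 - 3 = -3. Limit = -3.

Final answer: -3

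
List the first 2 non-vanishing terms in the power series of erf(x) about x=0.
-2·x^3/(3·√(π)) + 2·x/√(π)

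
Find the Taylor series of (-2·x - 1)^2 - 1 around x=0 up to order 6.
4·x^2 + 4·x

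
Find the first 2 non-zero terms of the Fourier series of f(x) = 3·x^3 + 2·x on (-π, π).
(-32 + 6·π^2)·sin(x) + (5/2 - 3·π^2)·sin(2·x)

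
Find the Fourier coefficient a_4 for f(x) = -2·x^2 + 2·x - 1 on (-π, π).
a_4 = (1/π) ∫_{-π}^{π} f(x)·cos(4x) dx.
Evaluate the integral (use parity and integration by parts as needed): a_4 = -1/2.

Final answer: -1/2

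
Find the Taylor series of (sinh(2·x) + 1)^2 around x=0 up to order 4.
16·x^4/3 + 8·x^3/3 + 4·x^2 + 4·x + 1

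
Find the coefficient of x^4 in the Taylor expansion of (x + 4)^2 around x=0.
Expand to order 4: (x + 4)^2 = x^2 + 8·x + 16 + O(x^5).
The coefficient of x^4 is 0.

Final answer: 0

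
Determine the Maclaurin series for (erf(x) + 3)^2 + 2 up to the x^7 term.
-2·x^7/(7·√(π)) + 56·x^6/(45·π) + 6·x^5/(5·√(π)) - 8·x^4/(3·π) - 4·x^3/√(π) + 4·x^2/π + 12·x/√(π) + 11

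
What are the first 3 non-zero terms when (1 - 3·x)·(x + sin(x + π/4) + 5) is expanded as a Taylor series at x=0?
x^2·(-3 - 7·√(2)/4) + x·(-14 - √(2)) + √(2)/2 + 5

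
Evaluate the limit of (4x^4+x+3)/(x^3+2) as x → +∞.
This is an ∞/∞ indeterminate form as x → +∞.
Divide numerator and denominator by x^4 and let the lower-order terms vanish; the numerator's degree 4 exceeds the denominator's degree 3, so the quotient diverges.
Limit = ∞.

Final answer: ∞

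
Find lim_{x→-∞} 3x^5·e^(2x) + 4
The product is a 0·∞ indeterminate form at x → -∞.
Rewrite the product as 3x^5 / e^(-2x) (an ∞/∞ form) and apply L'Hôpital, or use the standard hierarchy e^(2|x|) ≫ |x^5| as x → -∞.
The indeterminate product → 0, so the limit = 4.

Final answer: 4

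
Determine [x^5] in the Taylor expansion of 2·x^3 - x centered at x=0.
Expand to order 5: 2·x^3 - x = 2·x^3 - x + O(x^6).
The coefficient of x^5 is 0.

Final answer: 0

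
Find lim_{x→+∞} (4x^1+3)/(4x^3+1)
This is an ∞/∞ indeterminate form as x → +∞.
Divide numerator and denominator by x^3 and let the lower-order terms vanish; the numerator's degree 1 is below the denominator's degree 3, so the quotient → 0.
Limit = 0.

Final answer: 0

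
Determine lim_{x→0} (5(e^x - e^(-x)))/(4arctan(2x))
Both numerator and denominator → 0 as x → 0; this is a 0/0 indeterminate form.
Expand each to leading order near x = 0: numerator ~ 10·x, denominator ~ 8·x.
The limit of the ratio is 5/4.

Final answer: 5/4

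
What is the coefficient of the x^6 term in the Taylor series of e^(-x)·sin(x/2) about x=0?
Expand to order 6: e^(-x)·sin(x/2) = -11·x^6/11520 + 41·x^5/3840 - x^4/16 + 11·x^3/48 - x^2/2 + x/2 + O(x^7).
The coefficient of x^6 is -11/11520.

Final answer: -11/11520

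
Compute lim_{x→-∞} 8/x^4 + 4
Evaluate the dominant behaviour as x → -∞; each term tends to a finite value or vanishes.
Limit = 4.

Final answer: 4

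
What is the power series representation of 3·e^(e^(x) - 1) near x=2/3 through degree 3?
3·e^(-1)·e^(e^(2/3)) + 3·e^(-1/3)·e^(e^(2/3))·(x - 2/3) + (3·e^(e^(2/3)) + 3·e^(2/3)·e^(e^(2/3)))·e^(-1/3)·(x - 2/3)^2/2 + (e^(e^(2/3)) + e^(4/3)·e^(e^(2/3)) + 3·e^(2/3)·e^(e^(2/3)))·e^(-1/3)·(x - 2/3)^3/2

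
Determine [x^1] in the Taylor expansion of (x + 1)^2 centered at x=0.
Expand to order 1: (x + 1)^2 = 2·x + 1 + O(x^2).
The coefficient of x^1 is 2.

Final answer: 2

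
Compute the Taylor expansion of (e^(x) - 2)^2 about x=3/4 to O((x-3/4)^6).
-4·e^(3/4) + 4 + e^(3/2) + (-4·e^(3/4) + 2·e^(3/2))·(x - 3/4) + (-36·e^(9/4) - 2·e^(15/4) - 16·e^(3/4) + 40·e^(3/2) + 14·e^(3))·(x - 3/4)^2/(-12·e^(3/4) - e^(9/4) + 8 + 6·e^(3/2)) + (-60·e^(9/4) - 4·e^(15/4) - 16·e^(3/4) + 56·e^(3/2) + 26·e^(3))·(x - 3/4)^3/(-36·e^(3/4) - 3·e^(9/4) + 24 + 18·e^(3/2)) + (-54·e^(9/4) - 4·e^(15/4) - 8·e^(3/4) + 44·e^(3/2) + 25·e^(3))·(x - 3/4)^4/(-72·e^(3/4) - 6·e^(9/4) + 48 + 36·e^(3/2)) + (-102·e^(9/4) - 8·e^(15/4) - 8·e^(3/4) + 76·e^(3/2) + 49·e^(3))·(x - 3/4)^5/(-360·e^(3/4) - 30·e^(9/4) + 240 + 180·e^(3/2))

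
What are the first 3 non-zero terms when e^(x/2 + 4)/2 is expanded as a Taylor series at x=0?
x^2·e^(4)/16 + x·e^(4)/4 + e^(4)/2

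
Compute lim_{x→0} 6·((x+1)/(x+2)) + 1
Direct substitution at x = 0 gives 4.

Final answer: 4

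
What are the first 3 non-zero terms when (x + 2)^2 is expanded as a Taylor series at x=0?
x^2 + 4·x + 4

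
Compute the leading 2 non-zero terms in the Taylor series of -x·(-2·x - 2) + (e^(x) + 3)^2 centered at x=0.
10·x + 16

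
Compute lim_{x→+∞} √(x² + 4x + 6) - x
This is an ∞ − ∞ indeterminate form.
Multiply and divide by the conjugate √(x²+4x + 6) + x; the x² terms cancel, leaving (4x + 6)/(√(x²+4x + 6)+x) → 4/2 = 2.
Limit = 2.

Final answer: 2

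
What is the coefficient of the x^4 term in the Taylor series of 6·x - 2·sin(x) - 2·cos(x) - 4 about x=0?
Expand to order 4: 6·x - 2·sin(x) - 2·cos(x) - 4 = -x^4/12 + x^3/3 + x^2 + 4·x - 6 + O(x^5).
The coefficient of x^4 is -1/12.

Final answer: -1/12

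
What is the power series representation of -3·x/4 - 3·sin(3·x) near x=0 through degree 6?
-243·x^5/40 + 27·x^3/2 - 39·x/4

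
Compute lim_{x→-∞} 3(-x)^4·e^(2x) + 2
The product is a 0·∞ indeterminate form at x → -∞.
Rewrite the product as 3(-x)^4 / e^(-2x) (an ∞/∞ form) and apply L'Hôpital, or use the standard hierarchy e^(2|x|) ≫ |(-x)^4| as x → -∞.
The indeterminate product → 0, so the limit = 2.

Final answer: 2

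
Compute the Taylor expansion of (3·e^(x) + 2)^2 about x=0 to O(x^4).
14·x^3 + 24·x^2 + 30·x + 25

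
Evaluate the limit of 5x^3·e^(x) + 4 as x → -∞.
The product is a 0·∞ indeterminate form at x → -∞.
Rewrite the product as 5x^3 / e^(-x) (an ∞/∞ form) and apply L'Hôpital, or use the standard hierarchy e^(|x|) ≫ |x^3| as x → -∞.
The indeterminate product → 0, so the limit = 4.

Final answer: 4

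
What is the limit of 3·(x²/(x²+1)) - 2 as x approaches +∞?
Evaluate the dominant behaviour as x → +∞; each term tends to a finite value or vanishes.
Limit = 1.

Final answer: 1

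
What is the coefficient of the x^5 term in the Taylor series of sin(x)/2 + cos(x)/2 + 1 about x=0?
Expand to order 5: sin(x)/2 + cos(x)/2 + 1 = x^5/240 + x^4/48 - x^3/12 - x^2/4 + x/2 + 3/2 + O(x^6).
The coefficient of x^5 is 1/240.

Final answer: 1/240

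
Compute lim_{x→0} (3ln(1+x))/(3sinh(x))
Both numerator and denominator → 0 as x → 0; this is a 0/0 indeterminate form.
Expand each to leading order near x = 0: numerator ~ 3·x, denominator ~ 3·x.
The limit of the ratio is 1.

Final answer: 1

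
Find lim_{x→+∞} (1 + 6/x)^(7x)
As x → +∞: write (1 + 6/x)^(7x) = ((1 + 6/x)^x)^7 → (e^6)^7 = e^42.
Limit = e^(42).

Final answer: e^(42)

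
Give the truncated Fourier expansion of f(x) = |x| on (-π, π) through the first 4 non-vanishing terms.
-4·cos(x)/π - 4·cos(3·x)/(9·π) - 4·cos(5·x)/(25·π) + π/2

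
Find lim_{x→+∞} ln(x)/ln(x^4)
This is an ∞/∞ indeterminate form as x → +∞.
Write ln(x^4) = 4·ln(x), reducing the quotient to 1/4.
Limit = 1/4.

Final answer: 1/4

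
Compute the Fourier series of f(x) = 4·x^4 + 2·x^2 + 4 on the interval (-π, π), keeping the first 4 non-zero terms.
(184 - 32·π^2)·cos(x) + (-10 + 8·π^2)·cos(2·x) + (40/27 - 32·π^2/9)·cos(3·x) + 4 + 2·π^2/3 + 4·π^4/5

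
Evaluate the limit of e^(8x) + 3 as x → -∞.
Evaluate the dominant behaviour as x → -∞; each term tends to a finite value or vanishes.
Limit = 3.

Final answer: 3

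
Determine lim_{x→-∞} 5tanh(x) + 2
Evaluate the dominant behaviour as x → -∞; each term tends to a finite value or vanishes.
Limit = -3.

Final answer: -3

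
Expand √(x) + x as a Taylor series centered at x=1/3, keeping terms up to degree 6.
1/3 + √(3)/3 + (√(3)/2 + 1)·(x - 1/3) - 3·√(3)·(x - 1/3)^2/8 + 9·√(3)·(x - 1/3)^3/16 - 135·√(3)·(x - 1/3)^4/128 + 567·√(3)·(x - 1/3)^5/256 - 5103·√(3)·(x - 1/3)^6/1024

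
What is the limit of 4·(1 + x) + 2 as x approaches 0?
Direct substitution at x = 0 gives 6.

Final answer: 6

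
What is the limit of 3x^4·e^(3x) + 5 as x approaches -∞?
The product is a 0·∞ indeterminate form at x → -∞.
Rewrite the product as 3x^4 / e^(-3x) (an ∞/∞ form) and apply L'Hôpital, or use the standard hierarchy e^(3|x|) ≫ |x^4| as x → -∞.
The indeterminate product → 0, so the limit = 5.

Final answer: 5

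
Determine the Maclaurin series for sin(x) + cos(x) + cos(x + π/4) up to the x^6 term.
x^6·(-1/720 - √(2)/1440) + x^5·(1/120 - √(2)/240) + x^4·(√(2)/48 + 1/24) + x^3·(-1/6 + √(2)/12) + x^2·(-1/2 - √(2)/4) + x·(1 - √(2)/2) + √(2)/2 + 1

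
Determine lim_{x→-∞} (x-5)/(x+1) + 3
Evaluate the dominant behaviour as x → -∞; each term tends to a finite value or vanishes.
Limit = 4.

Final answer: 4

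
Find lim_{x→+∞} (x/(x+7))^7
As x → +∞: x/(x+7) = 1/(1 + 7/x) → 1, and the 7th power of a limit-1 base also → 1.
Limit = 1.

Final answer: 1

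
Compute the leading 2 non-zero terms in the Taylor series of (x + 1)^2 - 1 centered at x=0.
x^2 + 2·x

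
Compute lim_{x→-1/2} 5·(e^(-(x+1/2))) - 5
Direct substitution at x = -1/2 gives 0.

Final answer: 0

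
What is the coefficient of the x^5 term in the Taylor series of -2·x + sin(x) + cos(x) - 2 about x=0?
Expand to order 5: -2·x + sin(x) + cos(x) - 2 = x^5/120 + x^4/24 - x^3/6 - x^2/2 - x - 1 + O(x^6).
The coefficient of x^5 is 1/120.

Final answer: 1/120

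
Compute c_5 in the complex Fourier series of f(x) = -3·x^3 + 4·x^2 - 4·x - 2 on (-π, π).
Compute the real Fourier coefficients first: a_5 = -16/25, b_5 = -6·π^2/5 - 164/125.
Then c_5 = (a_5 − i·b_5)/2 = -8/25 + 82·i/125 + 3·i·π^2/5.

Final answer: -8/25 + 82·i/125 + 3·i·π^2/5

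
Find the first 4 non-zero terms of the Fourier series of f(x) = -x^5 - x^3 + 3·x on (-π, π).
(-222 - 2·π^4 + 38·π^2)·sin(x) + (-4·π^2 + 3 + π^4)·sin(2·x) + (-2·π^4/3 + 118/81 + 22·π^2/27)·sin(3·x) + (-93/64 - π^2/8 + π^4/2)·sin(4·x)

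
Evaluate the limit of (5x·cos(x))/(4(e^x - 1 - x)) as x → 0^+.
Both numerator and denominator → 0 as x → 0^+; this is a 0/0 indeterminate form.
Expand each to leading order near x = 0: numerator ~ 5·x, denominator ~ 2·x^2.
The limit of the ratio is ∞.

Final answer: ∞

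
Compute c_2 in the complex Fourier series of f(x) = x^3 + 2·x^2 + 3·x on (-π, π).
Compute the real Fourier coefficients first: a_2 = 2, b_2 = -π^2 - 3/2.
Then c_2 = (a_2 − i·b_2)/2 = 1 + 3·i/4 + i·π^2/2.

Final answer: 1 + 3·i/4 + i·π^2/2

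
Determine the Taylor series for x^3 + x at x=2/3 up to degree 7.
26/27 + 7·(x - 2/3)/3 + 2·(x - 2/3)^2 + (x - 2/3)^3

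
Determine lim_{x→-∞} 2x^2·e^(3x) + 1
The product is a 0·∞ indeterminate form at x → -∞.
Rewrite the product as 2x^2 / e^(-3x) (an ∞/∞ form) and apply L'Hôpital, or use the standard hierarchy e^(3|x|) ≫ |x^2| as x → -∞.
The indeterminate product → 0, so the limit = 1.

Final answer: 1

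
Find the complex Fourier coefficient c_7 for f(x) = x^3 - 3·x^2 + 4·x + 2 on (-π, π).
Compute the real Fourier coefficients first: a_7 = 12/49, b_7 = 380/343 + 2·π^2/7.
Then c_7 = (a_7 − i·b_7)/2 = 6/49 - i·π^2/7 - 190·i/343.

Final answer: 6/49 - i·π^2/7 - 190·i/343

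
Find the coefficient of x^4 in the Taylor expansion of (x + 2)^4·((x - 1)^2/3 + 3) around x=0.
Expand to order 4: (x + 2)^4·((x - 1)^2/3 + 3) = 6·x^4 + 64·x^3/3 + 64·x^2 + 96·x + 160/3 + O(x^5).
The coefficient of x^4 is 6.

Final answer: 6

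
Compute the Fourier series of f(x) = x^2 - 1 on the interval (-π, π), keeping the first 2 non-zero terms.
-4·cos(x) - 1 + π^2/3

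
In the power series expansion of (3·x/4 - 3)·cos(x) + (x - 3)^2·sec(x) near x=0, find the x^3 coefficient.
Expand to order 3: (3·x/4 - 3)·cos(x) + (x - 3)^2·sec(x) = -27·x^3/8 + 7·x^2 - 21·x/4 + 6 + O(x^4).
The coefficient of x^3 is -27/8.

Final answer: -27/8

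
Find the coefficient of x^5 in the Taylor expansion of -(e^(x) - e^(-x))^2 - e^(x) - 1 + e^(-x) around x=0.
Expand to order 5: -(e^(x) - e^(-x))^2 - e^(x) - 1 + e^(-x) = -x^5/60 - 4·x^4/3 - x^3/3 - 4·x^2 - 2·x - 1 + O(x^6).
The coefficient of x^5 is -1/60.

Final answer: -1/60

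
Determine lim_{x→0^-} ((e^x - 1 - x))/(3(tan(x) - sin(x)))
Both numerator and denominator → 0 as x → 0^-; this is a 0/0 indeterminate form.
Expand each to leading order near x = 0: numerator ~ x^2/2, denominator ~ 3·x^3/2.
The limit of the ratio is -∞.

Final answer: -∞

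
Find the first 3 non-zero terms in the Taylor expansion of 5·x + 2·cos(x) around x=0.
-x^2 + 5·x + 2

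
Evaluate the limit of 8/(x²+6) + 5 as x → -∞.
Evaluate the dominant behaviour as x → -∞; each term tends to a finite value or vanishes.
Limit = 5.

Final answer: 5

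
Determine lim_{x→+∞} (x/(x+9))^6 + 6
As x → +∞: x/(x+9) = 1/(1 + 9/x) → 1, and the 6th power of a limit-1 base also → 1; with the additive constant, 1 + 6 = 7.
Limit = 7.

Final answer: 7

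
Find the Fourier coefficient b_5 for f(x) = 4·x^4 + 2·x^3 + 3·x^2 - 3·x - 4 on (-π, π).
b_5 = (1/π) ∫_{-π}^{π} f(x)·sin(5x) dx.
Evaluate the integral (use parity and integration by parts as needed): b_5 = -174/125 + 4·π^2/5.

Final answer: -174/125 + 4·π^2/5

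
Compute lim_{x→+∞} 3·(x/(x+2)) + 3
Evaluate the dominant behaviour as x → +∞; each term tends to a finite value or vanishes.
Limit = 6.

Final answer: 6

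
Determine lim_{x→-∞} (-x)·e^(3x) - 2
The product is a 0·∞ indeterminate form at x → -∞.
Rewrite the product as (-x) / e^(-3x) (an ∞/∞ form) and apply L'Hôpital, or use the standard hierarchy e^(3|x|) ≫ |(-x)| as x → -∞.
The indeterminate product → 0, so the limit = -2.

Final answer: -2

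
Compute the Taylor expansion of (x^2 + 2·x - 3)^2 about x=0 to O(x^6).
x^4 + 4·x^3 - 2·x^2 - 12·x + 9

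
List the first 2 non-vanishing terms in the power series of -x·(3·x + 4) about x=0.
-3·x^2 - 4·x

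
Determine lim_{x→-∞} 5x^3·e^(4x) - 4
The product is a 0·∞ indeterminate form at x → -∞.
Rewrite the product as 5x^3 / e^(-4x) (an ∞/∞ form) and apply L'Hôpital, or use the standard hierarchy e^(4|x|) ≫ |x^3| as x → -∞.
The indeterminate product → 0, so the limit = -4.

Final answer: -4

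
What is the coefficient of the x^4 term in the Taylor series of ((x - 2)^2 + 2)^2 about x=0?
Expand to order 4: ((x - 2)^2 + 2)^2 = x^4 - 8·x^3 + 28·x^2 - 48·x + 36 + O(x^5).
The coefficient of x^4 is 1.

Final answer: 1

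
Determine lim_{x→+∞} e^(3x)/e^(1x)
This is an ∞/∞ indeterminate form as x → +∞.
Rewrite e^(3x)/e^(1x) = e^((3−1)x) = e^(2x); the exponent coefficient is 2 > 0 so e^(2x) → ∞.
Limit = ∞.

Final answer: ∞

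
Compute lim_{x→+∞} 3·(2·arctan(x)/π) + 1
Evaluate the dominant behaviour as x → +∞; each term tends to a finite value or vanishes.
Limit = 4.

Final answer: 4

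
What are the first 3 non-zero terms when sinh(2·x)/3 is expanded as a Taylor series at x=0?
4·x^5/45 + 4·x^3/9 + 2·x/3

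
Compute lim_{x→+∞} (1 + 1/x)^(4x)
As x → +∞: write (1 + 1/x)^(4x) = ((1 + 1/x)^x)^4 → (e^1)^4 = e^4.
Limit = e^(4).

Final answer: e^(4)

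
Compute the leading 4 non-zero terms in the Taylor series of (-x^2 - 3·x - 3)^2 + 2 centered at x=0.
6·x^3 + 15·x^2 + 18·x + 11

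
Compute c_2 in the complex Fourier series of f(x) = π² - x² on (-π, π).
Compute the real Fourier coefficients first: a_2 = -1, b_2 = 0.
Then c_2 = (a_2 − i·b_2)/2 = -1/2.

Final answer: -1/2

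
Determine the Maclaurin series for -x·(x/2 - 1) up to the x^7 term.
-x^2/2 + x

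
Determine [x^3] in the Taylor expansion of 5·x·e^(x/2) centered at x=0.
Expand to order 3: 5·x·e^(x/2) = 5·x^3/8 + 5·x^2/2 + 5·x + O(x^4).
The coefficient of x^3 is 5/8.

Final answer: 5/8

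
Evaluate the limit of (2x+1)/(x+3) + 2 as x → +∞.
Evaluate the dominant behaviour as x → +∞; each term tends to a finite value or vanishes.
Limit = 4.

Final answer: 4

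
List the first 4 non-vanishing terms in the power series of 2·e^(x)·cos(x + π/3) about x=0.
x^3·(-√(3)/3 - 1/3) - √(3)·x^2 + x·(1 - √(3)) + 1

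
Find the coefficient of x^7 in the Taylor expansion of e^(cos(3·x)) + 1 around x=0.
Expand to order 7: e^(cos(3·x)) + 1 = -2511·e·x^6/80 + 27·e·x^4/2 - 9·e·x^2/2 + 1 + e + O(x^8).
The coefficient of x^7 is 0.

Final answer: 0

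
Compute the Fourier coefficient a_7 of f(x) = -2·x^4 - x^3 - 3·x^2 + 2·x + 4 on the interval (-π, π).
a_7 = (1/π) ∫_{-π}^{π} f(x)·cos(7x) dx.
Evaluate the integral (use parity and integration by parts as needed): a_7 = 492/2401 + 16·π^2/49.

Final answer: 492/2401 + 16·π^2/49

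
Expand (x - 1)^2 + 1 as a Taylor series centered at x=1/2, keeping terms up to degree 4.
5/4 - (x - 1/2) + (x - 1/2)^2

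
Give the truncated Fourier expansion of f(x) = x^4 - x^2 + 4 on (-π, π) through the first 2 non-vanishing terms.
(52 - 8·π^2)·cos(x) - π^2/3 + 4 + π^4/5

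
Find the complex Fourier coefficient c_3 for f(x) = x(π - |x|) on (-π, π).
Compute the real Fourier coefficients first: a_3 = 0, b_3 = 8/(27·π).
Then c_3 = (a_3 − i·b_3)/2 = -4·i/(27·π).

Final answer: -4·i/(27·π)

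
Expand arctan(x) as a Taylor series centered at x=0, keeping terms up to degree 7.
-x^7/7 + x^5/5 - x^3/3 + x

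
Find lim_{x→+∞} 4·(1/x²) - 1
Evaluate the dominant behaviour as x → +∞; each term tends to a finite value or vanishes.
Limit = -1.

Final answer: -1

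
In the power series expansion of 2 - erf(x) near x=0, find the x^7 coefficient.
Expand to order 7: 2 - erf(x) = x^7/(21·√(π)) - x^5/(5·√(π)) + 2·x^3/(3·√(π)) - 2·x/√(π) + 2 + O(x^8).
The coefficient of x^7 is 1/(21·√(π)).

Final answer: 1/(21·√(π))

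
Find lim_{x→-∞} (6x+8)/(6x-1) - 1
Evaluate the dominant behaviour as x → -∞; each term tends to a finite value or vanishes.
Limit = 0.

Final answer: 0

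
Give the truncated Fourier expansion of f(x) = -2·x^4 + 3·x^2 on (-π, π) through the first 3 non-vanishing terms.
(-108 + 16·π^2)·cos(x) + (9 - 4·π^2)·cos(2·x) - 2·π^4/5 + π^2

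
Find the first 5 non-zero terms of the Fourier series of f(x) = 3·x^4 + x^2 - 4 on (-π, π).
(140 - 24·π^2)·cos(x) + (-8 + 6·π^2)·cos(2·x) + (4/3 - 8·π^2/3)·cos(3·x) + (-5/16 + 3·π^2/2)·cos(4·x) - 4 + π^2/3 + 3·π^4/5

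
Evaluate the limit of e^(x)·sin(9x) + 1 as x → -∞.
Evaluate the dominant behaviour as x → -∞; each term tends to a finite value or vanishes.
Limit = 1.

Final answer: 1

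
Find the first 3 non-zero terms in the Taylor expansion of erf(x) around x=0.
x^5/(5·√(π)) - 2·x^3/(3·√(π)) + 2·x/√(π)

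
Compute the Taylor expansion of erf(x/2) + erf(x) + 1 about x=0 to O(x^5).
-3·x^3/(4·√(π)) + 3·x/√(π) + 1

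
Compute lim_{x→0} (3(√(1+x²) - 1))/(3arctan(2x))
Both numerator and denominator → 0 as x → 0; this is a 0/0 indeterminate form.
Expand each to leading order near x = 0: numerator ~ 3·x^2/2, denominator ~ 6·x.
The limit of the ratio is 0.

Final answer: 0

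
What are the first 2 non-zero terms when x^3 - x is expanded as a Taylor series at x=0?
x^3 - x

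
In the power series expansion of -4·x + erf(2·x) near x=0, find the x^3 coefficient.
Expand to order 3: -4·x + erf(2·x) = -16·x^3/(3·√(π)) + x·(-4 + 4/√(π)) + O(x^4).
The coefficient of x^3 is -16/(3·√(π)).

Final answer: -16/(3·√(π))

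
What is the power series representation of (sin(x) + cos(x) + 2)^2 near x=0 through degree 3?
-2·x^3 - 2·x^2 + 6·x + 9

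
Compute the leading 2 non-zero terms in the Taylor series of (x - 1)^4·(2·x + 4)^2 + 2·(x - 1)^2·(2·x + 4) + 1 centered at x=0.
25 - 60·x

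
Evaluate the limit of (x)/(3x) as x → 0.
Both numerator and denominator → 0 as x → 0; this is a 0/0 indeterminate form.
Expand each to leading order near x = 0: numerator ~ x, denominator ~ 3·x.
The limit of the ratio is 1/3.

Final answer: 1/3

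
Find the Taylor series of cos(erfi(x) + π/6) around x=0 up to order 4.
x^4·(-2·√(3)/(3·π) + √(3)/(3·π^2)) + x^3·(-1/(3·√(π)) + 2/(3·π^(3/2))) - √(3)·x^2/π - x/√(π) + √(3)/2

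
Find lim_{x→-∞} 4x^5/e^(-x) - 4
The quotient is an ∞/∞ indeterminate form as x → -∞.
Compare growth rates of the dominant terms (exponentials ≫ polynomials ≫ logarithms), or apply L'Hôpital's rule; the quotient → 0.
Adding the constant: 0 - 4 = -4. Limit = -4.

Final answer: -4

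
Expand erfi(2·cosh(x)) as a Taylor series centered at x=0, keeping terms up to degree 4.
25·x^4·e^(4)/(6·√(π)) + 2·x^2·e^(4)/√(π) + erfi(2)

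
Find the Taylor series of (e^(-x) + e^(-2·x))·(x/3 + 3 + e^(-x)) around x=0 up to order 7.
-1093·x^7/2160 + 461·x^6/360 - 1037·x^5/360 + 17·x^4/3 - 19·x^3/2 + 13·x^2 - 40·x/3 + 8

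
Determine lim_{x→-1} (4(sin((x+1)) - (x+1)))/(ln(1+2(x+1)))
Both numerator and denominator → 0 as x → -1; this is a 0/0 indeterminate form.
Expand each to leading order near x = -1: numerator ~ -2·(x + 1)^3/3, denominator ~ 2·(x + 1).
The limit of the ratio is 0.

Final answer: 0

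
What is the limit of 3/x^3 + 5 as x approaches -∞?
Evaluate the dominant behaviour as x → -∞; each term tends to a finite value or vanishes.
Limit = 5.

Final answer: 5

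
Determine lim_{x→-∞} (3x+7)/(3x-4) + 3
Evaluate the dominant behaviour as x → -∞; each term tends to a finite value or vanishes.
Limit = 4.

Final answer: 4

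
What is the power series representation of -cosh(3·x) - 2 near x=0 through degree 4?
-27·x^4/8 - 9·x^2/2 - 3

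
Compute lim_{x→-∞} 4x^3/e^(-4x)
This is an ∞/∞ indeterminate form as x → -∞.
Compare growth rates of the dominant terms (exponentials ≫ polynomials ≫ logarithms), or apply L'Hôpital's rule; the quotient → 0.
Limit = 0.

Final answer: 0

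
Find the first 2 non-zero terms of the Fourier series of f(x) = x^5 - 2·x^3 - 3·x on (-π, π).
(-44·π^2 + 2·π^4 + 258)·sin(x) + (-π^4 - 15/2 + 7·π^2)·sin(2·x)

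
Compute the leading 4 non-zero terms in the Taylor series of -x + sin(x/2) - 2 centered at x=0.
x^5/3840 - x^3/48 - x/2 - 2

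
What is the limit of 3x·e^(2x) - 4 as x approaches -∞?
The product is a 0·∞ indeterminate form at x → -∞.
Rewrite the product as 3x / e^(-2x) (an ∞/∞ form) and apply L'Hôpital, or use the standard hierarchy e^(2|x|) ≫ |x| as x → -∞.
The indeterminate product → 0, so the limit = -4.

Final answer: -4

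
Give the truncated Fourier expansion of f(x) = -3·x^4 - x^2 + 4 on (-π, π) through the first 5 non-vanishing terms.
(-140 + 24·π^2)·cos(x) + (8 - 6·π^2)·cos(2·x) + (-4/3 + 8·π^2/3)·cos(3·x) + (5/16 - 3·π^2/2)·cos(4·x) - 3·π^4/5 - π^2/3 + 4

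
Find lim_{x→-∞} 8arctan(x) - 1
Evaluate the dominant behaviour as x → -∞; each term tends to a finite value or vanishes.
Limit = -4·π - 1.

Final answer: -4·π - 1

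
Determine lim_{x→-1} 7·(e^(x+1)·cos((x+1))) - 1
Direct substitution at x = -1 gives 6.

Final answer: 6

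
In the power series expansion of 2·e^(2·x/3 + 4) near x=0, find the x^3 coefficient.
Expand to order 3: 2·e^(2·x/3 + 4) = 8·x^3·e^(4)/81 + 4·x^2·e^(4)/9 + 4·x·e^(4)/3 + 2·e^(4) + O(x^4).
The coefficient of x^3 is 8·e^(4)/81.

Final answer: 8·e^(4)/81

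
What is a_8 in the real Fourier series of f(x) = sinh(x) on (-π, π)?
a_8 = (1/π) ∫_{-π}^{π} f(x)·cos(8x) dx.
Evaluate the integral (use parity and integration by parts as needed): a_8 = 0.

Final answer: 0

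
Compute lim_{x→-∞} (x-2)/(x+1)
Evaluate the dominant behaviour as x → -∞; each term tends to a finite value or vanishes.
Limit = 1.

Final answer: 1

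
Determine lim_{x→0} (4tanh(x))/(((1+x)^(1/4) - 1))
Both numerator and denominator → 0 as x → 0; this is a 0/0 indeterminate form.
Expand each to leading order near x = 0: numerator ~ 4·x, denominator ~ x/4.
The limit of the ratio is 16.

Final answer: 16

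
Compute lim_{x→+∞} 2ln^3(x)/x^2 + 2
The quotient is an ∞/∞ indeterminate form as x → +∞.
The polynomial denominator x^2 dominates the logarithmic numerator (any positive power of x ≫ ln^3(x) as x → ∞), so the quotient → 0.
Adding the constant: 0 + 2 = 2. Limit = 2.

Final answer: 2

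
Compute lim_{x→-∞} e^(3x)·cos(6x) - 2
Evaluate the dominant behaviour as x → -∞; each term tends to a finite value or vanishes.
Limit = -2.

Final answer: -2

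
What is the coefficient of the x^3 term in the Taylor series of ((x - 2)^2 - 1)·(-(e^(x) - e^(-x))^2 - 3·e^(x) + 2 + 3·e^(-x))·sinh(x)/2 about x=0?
15/2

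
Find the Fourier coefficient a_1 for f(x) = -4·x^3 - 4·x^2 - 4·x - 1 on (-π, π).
a_1 = (1/π) ∫_{-π}^{π} f(x)·cos(1x) dx.
Evaluate the integral (use parity and integration by parts as needed): a_1 = 16.

Final answer: 16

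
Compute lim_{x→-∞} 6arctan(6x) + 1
Evaluate the dominant behaviour as x → -∞; each term tends to a finite value or vanishes.
Limit = 1 - 3·π.

Final answer: 1 - 3·π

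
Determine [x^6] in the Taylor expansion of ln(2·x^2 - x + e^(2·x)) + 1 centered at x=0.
Expand to order 6: ln(2·x^2 - x + e^(2·x)) + 1 = 223·x^6/30 + 39·x^5/5 - 59·x^4/12 - 7·x^3/3 + 7·x^2/2 + x + 1 + O(x^7).
The coefficient of x^6 is 223/30.

Final answer: 223/30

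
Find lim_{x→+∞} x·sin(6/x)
As x → +∞: let u = 6/x → 0⁺; then x·sin(6/x) = 6·sin(u)/u → 6·1 = 6.
Limit = 6.

Final answer: 6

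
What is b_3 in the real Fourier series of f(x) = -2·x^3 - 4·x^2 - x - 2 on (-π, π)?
b_3 = (1/π) ∫_{-π}^{π} f(x)·sin(3x) dx.
Evaluate the integral (use parity and integration by parts as needed): b_3 = 2/9 - 4·π^2/3.

Final answer: 2/9 - 4·π^2/3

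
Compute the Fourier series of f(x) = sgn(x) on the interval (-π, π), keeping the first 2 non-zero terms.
4·sin(x)/π + 4·sin(3·x)/(3·π)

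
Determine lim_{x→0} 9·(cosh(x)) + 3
Direct substitution at x = 0 gives 12.

Final answer: 12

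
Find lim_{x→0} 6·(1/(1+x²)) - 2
Direct substitution at x = 0 gives 4.

Final answer: 4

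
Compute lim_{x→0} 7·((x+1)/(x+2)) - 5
Direct substitution at x = 0 gives -3/2.

Final answer: -3/2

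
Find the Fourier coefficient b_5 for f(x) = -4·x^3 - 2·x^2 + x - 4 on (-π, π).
b_5 = (1/π) ∫_{-π}^{π} f(x)·sin(5x) dx.
Evaluate the integral (use parity and integration by parts as needed): b_5 = 98/125 - 8·π^2/5.

Final answer: 98/125 - 8·π^2/5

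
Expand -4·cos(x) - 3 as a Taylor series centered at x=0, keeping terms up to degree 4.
-x^4/6 + 2·x^2 - 7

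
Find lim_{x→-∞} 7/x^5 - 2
Evaluate the dominant behaviour as x → -∞; each term tends to a finite value or vanishes.
Limit = -2.

Final answer: -2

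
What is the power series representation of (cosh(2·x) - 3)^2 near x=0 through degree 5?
4·x^4/3 - 8·x^2 + 4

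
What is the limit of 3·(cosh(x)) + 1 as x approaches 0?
Direct substitution at x = 0 gives 4.

Final answer: 4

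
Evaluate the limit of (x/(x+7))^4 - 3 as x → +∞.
As x → +∞: x/(x+7) = 1/(1 + 7/x) → 1, and the 4th power of a limit-1 base also → 1; with the additive constant, 1 - 3 = -2.
Limit = -2.

Final answer: -2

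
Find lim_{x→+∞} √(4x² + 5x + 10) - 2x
As x → +∞: multiply by the conjugate to get (5x+10)/(√(4x²+5x+10)+2x); the denominator ~ 4x, so the limit is 5/4.
Limit = 5/4.

Final answer: 5/4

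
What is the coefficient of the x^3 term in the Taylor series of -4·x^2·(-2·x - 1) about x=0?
Expand to order 3: -4·x^2·(-2·x - 1) = 8·x^3 + 4·x^2 + O(x^4).
The coefficient of x^3 is 8.

Final answer: 8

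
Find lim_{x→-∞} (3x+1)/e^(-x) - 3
The quotient is an ∞/∞ indeterminate form as x → -∞.
Compare growth rates of the dominant terms (exponentials ≫ polynomials ≫ logarithms), or apply L'Hôpital's rule; the quotient → 0.
Adding the constant: 0 - 3 = -3. Limit = -3.

Final answer: -3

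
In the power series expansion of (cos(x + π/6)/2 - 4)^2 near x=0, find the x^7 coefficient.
Expand to order 7: (cos(x + π/6)/2 - 4)^2 = x^7·(-4 + √(3)/4)^2·(1/(10080·(-4 + √(3)/4)) + √(3)/(640·(-4 + √(3)/4)^2)) + x^6·(-4 + √(3)/4)^2·(-29/(5760·(-4 + √(3)/4)^2) - √(3)/(1440·(-4 + √(3)/4))) + x^5·(-4 + √(3)/4)^2·(-√(3)/(64·(-4 + √(3)/4)^2) - 1/(240·(-4 + √(3)/4))) + x^4·(-4 + √(3)/4)^2·(√(3)/(48·(-4 + √(3)/4)) + 5/(192·(-4 + √(3)/4)^2)) + x^3·(-4 + √(3)/4)^2·(1/(12·(-4 + √(3)/4)) + √(3)/(16·(-4 + √(3)/4)^2)) + x^2·(-4 + √(3)/4)^2·(1/(16·(-4 + √(3)/4)^2) - √(3)/(4·(-4 + √(3)/4))) + x·(2 - √(3)/8) + (-4 + √(3)/4)^2 + O(x^8).
The coefficient of x^7 is (-4 + √(3)/4)^2·(1/(10080·(-4 + √(3)/4)) + √(3)/(640·(-4 + √(3)/4)^2)).

Final answer: (-4 + √(3)/4)^2·(1/(10080·(-4 + √(3)/4)) + √(3)/(640·(-4 + √(3)/4)^2))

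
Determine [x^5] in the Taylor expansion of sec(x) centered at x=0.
Expand to order 5: sec(x) = 5·x^4/24 + x^2/2 + 1 + O(x^6).
The coefficient of x^5 is 0.

Final answer: 0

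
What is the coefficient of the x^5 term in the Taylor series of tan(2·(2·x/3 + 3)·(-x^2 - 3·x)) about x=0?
Expand to order 5: tan(2·(2·x/3 + 3)·(-x^2 - 3·x)) = -1270872·x^5/5 - 3240·x^4 - 5836·x^3/3 - 10·x^2 - 18·x + O(x^6).
The coefficient of x^5 is -1270872/5.

Final answer: -1270872/5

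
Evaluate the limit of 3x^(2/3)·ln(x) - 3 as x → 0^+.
The product is a 0·∞ indeterminate form at x → 0⁺.
Rewrite the product as 3·ln(x) / x^(-2/3) and apply L'Hôpital, or use the standard hierarchy x^(-2/3) ≫ |ln x| as x → 0⁺.
The indeterminate product → 0, so the limit = -3.

Final answer: -3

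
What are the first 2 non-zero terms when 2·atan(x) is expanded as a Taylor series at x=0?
-2·x^3/3 + 2·x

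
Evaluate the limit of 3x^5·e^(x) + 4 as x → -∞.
The product is a 0·∞ indeterminate form at x → -∞.
Rewrite the product as 3x^5 / e^(-x) (an ∞/∞ form) and apply L'Hôpital, or use the standard hierarchy e^(|x|) ≫ |x^5| as x → -∞.
The indeterminate product → 0, so the limit = 4.

Final answer: 4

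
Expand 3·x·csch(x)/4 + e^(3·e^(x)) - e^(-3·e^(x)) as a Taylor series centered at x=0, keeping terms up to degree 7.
x^7·(37·e^(-3)/1680 + 29521·e^(3)/1680) + x^6·(-13·e^(-3)/48 - 31/20160 + 4117·e^(3)/240) + x^5·(-e^(-3)/5 + 311·e^(3)/20) + x^4·(7/480 + 7·e^(-3)/8 + 103·e^(3)/8) + x^3·(e^(-3)/2 + 19·e^(3)/2) + x^2·(-3·e^(-3) - 1/8 + 6·e^(3)) + x·(3·e^(-3) + 3·e^(3)) - e^(-3) + 3/4 + e^(3)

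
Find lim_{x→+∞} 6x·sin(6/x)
As x → +∞: let u = 6/x → 0⁺; then 6·x·sin(6/x) = 6·6·sin(u)/u → 6·6·1 = 36.
Limit = 36.

Final answer: 36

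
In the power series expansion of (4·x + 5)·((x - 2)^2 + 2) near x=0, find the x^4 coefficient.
Expand to order 4: (4·x + 5)·((x - 2)^2 + 2) = 4·x^3 - 11·x^2 + 4·x + 30 + O(x^5).
The coefficient of x^4 is 0.

Final answer: 0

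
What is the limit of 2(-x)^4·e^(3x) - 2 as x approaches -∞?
The product is a 0·∞ indeterminate form at x → -∞.
Rewrite the product as 2(-x)^4 / e^(-3x) (an ∞/∞ form) and apply L'Hôpital, or use the standard hierarchy e^(3|x|) ≫ |(-x)^4| as x → -∞.
The indeterminate product → 0, so the limit = -2.

Final answer: -2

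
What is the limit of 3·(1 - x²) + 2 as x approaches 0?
Direct substitution at x = 0 gives 5.

Final answer: 5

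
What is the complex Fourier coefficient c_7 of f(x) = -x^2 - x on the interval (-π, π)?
Compute the real Fourier coefficients first: a_7 = 4/49, b_7 = -2/7.
Then c_7 = (a_7 − i·b_7)/2 = 2/49 + i/7.

Final answer: 2/49 + i/7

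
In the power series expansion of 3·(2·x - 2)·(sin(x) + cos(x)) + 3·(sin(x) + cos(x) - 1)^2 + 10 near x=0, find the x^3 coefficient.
Expand to order 3: 3·(2·x - 2)·(sin(x) + cos(x)) + 3·(sin(x) + cos(x) - 1)^2 + 10 = -5·x^3 + 12·x^2 + 4 + O(x^4).
The coefficient of x^3 is -5.

Final answer: -5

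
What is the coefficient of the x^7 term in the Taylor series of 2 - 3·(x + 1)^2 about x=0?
Expand to order 7: 2 - 3·(x + 1)^2 = -3·x^2 - 6·x - 1 + O(x^8).
The coefficient of x^7 is 0.

Final answer: 0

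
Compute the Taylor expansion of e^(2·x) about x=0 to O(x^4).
4·x^3/3 + 2·x^2 + 2·x + 1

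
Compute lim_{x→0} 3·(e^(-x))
Direct substitution at x = 0 gives 3.

Final answer: 3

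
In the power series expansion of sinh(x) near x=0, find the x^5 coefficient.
Expand to order 5: sinh(x) = x^5/120 + x^3/6 + x + O(x^6).
The coefficient of x^5 is 1/120.

Final answer: 1/120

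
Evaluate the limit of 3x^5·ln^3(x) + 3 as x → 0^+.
The product is a 0·∞ indeterminate form at x → 0⁺.
Rewrite the product as 3·ln^3(x) / x^(-5) and apply L'Hôpital, or use the standard hierarchy x^(-5) ≫ |ln x|^3 as x → 0⁺.
The indeterminate product → 0, so the limit = 3.

Final answer: 3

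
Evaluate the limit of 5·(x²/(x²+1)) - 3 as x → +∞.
Evaluate the dominant behaviour as x → +∞; each term tends to a finite value or vanishes.
Limit = 2.

Final answer: 2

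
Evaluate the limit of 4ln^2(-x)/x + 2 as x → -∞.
The quotient is an ∞/∞ indeterminate form as x → -∞.
Compare growth rates of the dominant terms (exponentials ≫ polynomials ≫ logarithms), or apply L'Hôpital's rule; the quotient → 0.
Adding the constant: 0 + 2 = 2. Limit = 2.

Final answer: 2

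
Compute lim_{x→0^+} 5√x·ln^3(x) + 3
The product is a 0·∞ indeterminate form at x → 0⁺.
Rewrite the product as 5·ln^3(x) / x^(-1/2) and apply L'Hôpital, or use the standard hierarchy x^(-1/2) ≫ |ln x|^3 as x → 0⁺.
The indeterminate product → 0, so the limit = 3.

Final answer: 3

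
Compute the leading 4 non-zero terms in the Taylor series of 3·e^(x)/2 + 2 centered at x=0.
x^3/4 + 3·x^2/4 + 3·x/2 + 7/2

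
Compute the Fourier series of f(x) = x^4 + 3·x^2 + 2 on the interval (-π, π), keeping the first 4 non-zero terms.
(36 - 8·π^2)·cos(x) + 2·π^2·cos(2·x) + (-8·π^2/9 - 20/27)·cos(3·x) + 2 + π^2 + π^4/5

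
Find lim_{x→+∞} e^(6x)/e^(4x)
This is an ∞/∞ indeterminate form as x → +∞.
Rewrite e^(6x)/e^(4x) = e^((6−4)x) = e^(2x); the exponent coefficient is 2 > 0 so e^(2x) → ∞.
Limit = ∞.

Final answer: ∞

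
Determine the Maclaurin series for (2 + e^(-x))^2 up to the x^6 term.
17·x^6/180 - 3·x^5/10 + 5·x^4/6 - 2·x^3 + 4·x^2 - 6·x + 9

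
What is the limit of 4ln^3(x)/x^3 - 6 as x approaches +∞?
The quotient is an ∞/∞ indeterminate form as x → +∞.
The polynomial denominator x^3 dominates the logarithmic numerator (any positive power of x ≫ ln^3(x) as x → ∞), so the quotient → 0.
Adding the constant: 0 - 6 = -6. Limit = -6.

Final answer: -6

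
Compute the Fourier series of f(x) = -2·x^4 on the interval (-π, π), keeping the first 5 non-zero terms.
(-96 + 16·π^2)·cos(x) + (6 - 4·π^2)·cos(2·x) + (-32/27 + 16·π^2/9)·cos(3·x) + (3/8 - π^2)·cos(4·x) - 2·π^4/5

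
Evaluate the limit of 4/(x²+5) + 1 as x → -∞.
Evaluate the dominant behaviour as x → -∞; each term tends to a finite value or vanishes.
Limit = 1.

Final answer: 1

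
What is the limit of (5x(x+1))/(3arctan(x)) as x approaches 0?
Both numerator and denominator → 0 as x → 0; this is a 0/0 indeterminate form.
Expand each to leading order near x = 0: numerator ~ 5·x, denominator ~ 3·x.
The limit of the ratio is 5/3.

Final answer: 5/3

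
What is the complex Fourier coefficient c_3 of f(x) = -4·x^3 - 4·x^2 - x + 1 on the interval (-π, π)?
Compute the real Fourier coefficients first: a_3 = 16/9, b_3 = 10/9 - 8·π^2/3.
Then c_3 = (a_3 − i·b_3)/2 = 8/9 - 5·i/9 + 4·i·π^2/3.

Final answer: 8/9 - 5·i/9 + 4·i·π^2/3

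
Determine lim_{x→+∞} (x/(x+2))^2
As x → +∞: x/(x+2) = 1/(1 + 2/x) → 1, and the 2nd power of a limit-1 base also → 1.
Limit = 1.

Final answer: 1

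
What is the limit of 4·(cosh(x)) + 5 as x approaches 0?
Direct substitution at x = 0 gives 9.

Final answer: 9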